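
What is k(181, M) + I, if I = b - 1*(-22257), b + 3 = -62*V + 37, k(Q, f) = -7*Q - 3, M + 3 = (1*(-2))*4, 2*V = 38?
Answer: 19843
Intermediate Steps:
V = 19 (V = (½)*38 = 19)
M = -11 (M = -3 + (1*(-2))*4 = -3 - 2*4 = -3 - 8 = -11)
k(Q, f) = -3 - 7*Q
b = -1144 (b = -3 + (-62*19 + 37) = -3 + (-1178 + 37) = -3 - 1141 = -1144)
I = 21113 (I = -1144 - 1*(-22257) = -1144 + 22257 = 21113)
k(181, M) + I = (-3 - 7*181) + 21113 = (-3 - 1267) + 21113 = -1270 + 21113 = 19843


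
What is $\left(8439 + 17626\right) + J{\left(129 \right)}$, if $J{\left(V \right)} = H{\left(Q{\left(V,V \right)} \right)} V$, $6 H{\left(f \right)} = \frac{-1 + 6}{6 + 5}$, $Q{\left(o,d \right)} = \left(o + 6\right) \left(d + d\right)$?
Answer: $\frac{573645}{22} \approx 26075.0$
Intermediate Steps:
$Q{\left(o,d \right)} = 2 d \left(6 + o\right)$ ($Q{\left(o,d \right)} = \left(6 + o\right) 2 d = 2 d \left(6 + o\right)$)
$H{\left(f \right)} = \frac{5}{66}$ ($H{\left(f \right)} = \frac{\left(-1 + 6\right) \frac{1}{6 + 5}}{6} = \frac{5 \cdot \frac{1}{11}}{6} = \frac{1}{6} \cdot \frac{5}{11} = \frac{5}{66}$)
$J{\left(V \right)} = \frac{5 V}{66}$
$\left(8439 + 17626\right) + J{\left(129 \right)} = \left(8439 + 17626\right) + \frac{5}{66} \cdot 129 = 26065 + \frac{215}{22} = \frac{573645}{22}$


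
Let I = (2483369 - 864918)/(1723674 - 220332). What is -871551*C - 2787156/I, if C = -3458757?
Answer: 4878789033408520905/1618451 ≈ 3.0145e+12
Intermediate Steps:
I = 1618451/1503342 ≈ 1.0766
-871551*C - 2787156/I = -871551/(1/(-3458757)) - 2787156/1618451/1503342 = -871551/(-1/3458757) - 2787156*1503342/1618451 = -871551*(-3458757) - 4190048675352/1618451 = 3014483122107 - 4190048675352/1618451 = 4878789033408520905/1618451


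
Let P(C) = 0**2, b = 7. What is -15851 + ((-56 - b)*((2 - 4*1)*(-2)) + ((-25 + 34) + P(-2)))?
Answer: -16094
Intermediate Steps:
P(C) = 0
-15851 + ((-56 - b)*((2 - 4*1)*(-2)) + ((-25 + 34) + P(-2))) = -15851 + ((-56 - 1*7)*((2 - 4*1)*(-2)) + ((-25 + 34) + 0)) = -15851 + ((-56 - 7)*((2 - 4)*(-2)) + (9 + 0)) = -15851 + (-(-126)*(-2) + 9) = -15851 + (-63*4 + 9) = -15851 + (-252 + 9) = -15851 - 243 = -16094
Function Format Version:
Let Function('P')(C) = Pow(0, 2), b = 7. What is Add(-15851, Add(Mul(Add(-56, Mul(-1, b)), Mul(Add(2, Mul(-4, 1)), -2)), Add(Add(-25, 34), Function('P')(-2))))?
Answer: -16094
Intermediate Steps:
Function('P')(C) = 0
Add(-15851, Add(Mul(Add(-56, Mul(-1, b)), Mul(Add(2, Mul(-4, 1)), -2)), Add(Add(-25, 34), Function('P')(-2)))) = Add(-15851, Add(Mul(Add(-56, Mul(-1, 7)), Mul(Add(2, Mul(-4, 1)), -2)), Add(Add(-25, 34), 0))) = Add(-15851, Add(Mul(Add(-56, -7), Mul(Add(2, -4), -2)), Add(9, 0))) = Add(-15851, Add(Mul(-63, Mul(-2, -2)), 9)) = Add(-15851, Add(Mul(-63, 4), 9)) = Add(-15851, Add(-252, 9)) = Add(-15851, -243) = -16094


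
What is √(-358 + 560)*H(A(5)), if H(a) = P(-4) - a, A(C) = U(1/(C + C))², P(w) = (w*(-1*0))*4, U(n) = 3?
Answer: -9*√202 ≈ -127.91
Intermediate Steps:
P(w) = 0 (P(w) = (w*0)*4 = 0*4 = 0)
A(C) = 9 (A(C) = 3² = 9)
H(a) = -a (H(a) = 0 - a = -a)
√(-358 + 560)*H(A(5)) = √(-358 + 560)*(-1*9) = √202*(-9) = -9*√202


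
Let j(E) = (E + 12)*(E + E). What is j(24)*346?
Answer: 597888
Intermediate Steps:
j(E) = 2*E*(12 + E) (j(E) = (12 + E)*(2*E) = 2*E*(12 + E))
j(24)*346 = (2*24*(12 + 24))*346 = (2*24*36)*346 = 1728*346 = 597888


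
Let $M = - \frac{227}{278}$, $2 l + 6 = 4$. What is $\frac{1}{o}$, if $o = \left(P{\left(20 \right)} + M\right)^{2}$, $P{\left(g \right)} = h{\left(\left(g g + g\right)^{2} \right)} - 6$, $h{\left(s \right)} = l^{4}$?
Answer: $\frac{77284}{2614689} \approx 0.029558$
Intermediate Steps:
$l = -1$ ($l = -3 + \frac{1}{2} \cdot 4 = -3 + 2 = -1$)
$M = - \frac{227}{278}$ ($M = \left(-227\right) \frac{1}{278} = - \frac{227}{278} \approx -0.81655$)
$h{\left(s \right)} = 1$ ($h{\left(s \right)} = \left(-1\right)^{4} = 1$)
$P{\left(g \right)} = -5$ ($P{\left(g \right)} = 1 - 6 = -5$)
$o = \frac{2614689}{77284}$ ($o = \left(-5 - \frac{227}{278}\right)^{2} = \left(- \frac{1617}{278}\right)^{2} = \frac{2614689}{77284} \approx 33.832$)
$\frac{1}{o} = \frac{1}{\frac{2614689}{77284}} = \frac{77284}{2614689}$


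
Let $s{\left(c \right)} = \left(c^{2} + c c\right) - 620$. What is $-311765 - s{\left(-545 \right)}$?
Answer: $-905195$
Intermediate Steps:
$s{\left(c \right)} = -620 + 2 c^{2}$ ($s{\left(c \right)} = \left(c^{2} + c^{2}\right) - 620 = 2 c^{2} - 620 = -620 + 2 c^{2}$)
$-311765 - s{\left(-545 \right)} = -311765 - \left(-620 + 2 \left(-545\right)^{2}\right) = -311765 - \left(-620 + 2 \cdot 297025\right) = -311765 - \left(-620 + 594050\right) = -311765 - 593430 = -905195$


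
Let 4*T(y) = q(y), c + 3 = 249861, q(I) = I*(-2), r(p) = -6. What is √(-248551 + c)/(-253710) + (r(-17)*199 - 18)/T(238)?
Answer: 1212/119 - √1307/253710 ≈ 10.185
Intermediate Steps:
q(I) = -2*I
c = 249858 (c = -3 + 249861 = 249858)
T(y) = -y/2 (T(y) = (-2*y)/4 = -y/2)
√(-248551 + c)/(-253710) + (r(-17)*199 - 18)/T(238) = √(-248551 + 249858)/(-253710) + (-6*199 - 18)/((-½*238)) = √1307*(-1/253710) + (-1194 - 18)/(-119) = -√1307/253710 - 1212*(-1/119) = -√1307/253710 + 1212/119 = 1212/119 - √1307/253710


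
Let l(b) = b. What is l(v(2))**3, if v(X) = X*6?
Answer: 1728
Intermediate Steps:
v(X) = 6*X
l(v(2))**3 = (6*2)**3 = 12**3 = 1728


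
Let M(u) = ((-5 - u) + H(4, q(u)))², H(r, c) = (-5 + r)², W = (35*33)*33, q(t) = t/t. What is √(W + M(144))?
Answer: √60019 ≈ 244.99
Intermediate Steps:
q(t) = 1
W = 38115 (W = 1155*33 = 38115)
M(u) = (-4 - u)² (M(u) = ((-5 - u) + (-5 + 4)²)² = ((-5 - u) + (-1)²)² = ((-5 - u) + 1)² = (-4 - u)²)
√(W + M(144)) = √(38115 + (4 + 144)²) = √(38115 + 148²) = √(38115 + 21904) = √60019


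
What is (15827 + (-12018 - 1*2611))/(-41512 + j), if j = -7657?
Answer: -1198/49169 ≈ -0.024365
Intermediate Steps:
(15827 + (-12018 - 1*2611))/(-41512 + j) = (15827 + (-12018 - 1*2611))/(-41512 - 7657) = (15827 + (-12018 - 2611))/(-49169) = (15827 - 14629)*(-1/49169) = 1198*(-1/49169) = -1198/49169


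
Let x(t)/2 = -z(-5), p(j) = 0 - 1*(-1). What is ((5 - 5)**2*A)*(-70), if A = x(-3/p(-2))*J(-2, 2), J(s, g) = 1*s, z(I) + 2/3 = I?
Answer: 0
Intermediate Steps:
z(I) = -2/3 + I
J(s, g) = s
p(j) = 1 (p(j) = 0 + 1 = 1)
x(t) = 34/3 (x(t) = 2*(-(-2/3 - 5)) = 2*(-1*(-17/3)) = 2*(17/3) = 34/3)
A = -68/3 (A = (34/3)*(-2) = -68/3 ≈ -22.667)
((5 - 5)**2*A)*(-70) = ((5 - 5)**2*(-68/3))*(-70) = (0**2*(-68/3))*(-70) = (0*(-68/3))*(-70) = 0*(-70) = 0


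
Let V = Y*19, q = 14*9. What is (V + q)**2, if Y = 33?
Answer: 567009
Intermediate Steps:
q = 126
V = 627 (V = 33*19 = 627)
(V + q)**2 = (627 + 126)**2 = 753**2 = 567009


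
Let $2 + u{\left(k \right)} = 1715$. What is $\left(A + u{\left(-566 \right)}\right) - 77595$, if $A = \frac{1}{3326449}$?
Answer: $- \frac{252417603017}{3326449} \approx -75882.0$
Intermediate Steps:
$u{\left(k \right)} = 1713$ ($u{\left(k \right)} = -2 + 1715 = 1713$)
$A = \frac{1}{3326449} \approx 3.0062 \cdot 10^{-7}$
$\left(A + u{\left(-566 \right)}\right) - 77595 = \left(\frac{1}{3326449} + 1713\right) - 77595 = \frac{5698207138}{3326449} - 77595 = - \frac{252417603017}{3326449}$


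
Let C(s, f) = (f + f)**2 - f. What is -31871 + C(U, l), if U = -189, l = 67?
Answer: -13982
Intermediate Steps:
C(s, f) = -f + 4*f**2 (C(s, f) = (2*f)**2 - f = 4*f**2 - f = -f + 4*f**2)
-31871 + C(U, l) = -31871 + 67*(-1 + 4*67) = -31871 + 67*(-1 + 268) = -31871 + 67*267 = -31871 + 17889 = -13982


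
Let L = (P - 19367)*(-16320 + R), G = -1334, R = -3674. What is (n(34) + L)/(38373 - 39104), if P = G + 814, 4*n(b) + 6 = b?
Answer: -397620685/731 ≈ -5.4394e+5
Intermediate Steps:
n(b) = -3/2 + b/4
P = -520 (P = -1334 + 814 = -520)
L = 397620678 (L = (-520 - 19367)*(-16320 - 3674) = -19887*(-19994) = 397620678)
(n(34) + L)/(38373 - 39104) = ((-3/2 + (1/4)*34) + 397620678)/(38373 - 39104) = ((-3/2 + 17/2) + 397620678)/(-731) = (7 + 397620678)*(-1/731) = 397620685*(-1/731) = -397620685/731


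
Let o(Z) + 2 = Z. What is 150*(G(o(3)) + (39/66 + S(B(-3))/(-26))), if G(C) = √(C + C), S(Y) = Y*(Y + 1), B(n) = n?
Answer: 7725/143 + 150*√2 ≈ 266.15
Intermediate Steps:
o(Z) = -2 + Z
S(Y) = Y*(1 + Y)
G(C) = √2*√C (G(C) = √(2*C) = √2*√C)
150*(G(o(3)) + (39/66 + S(B(-3))/(-26))) = 150*(√2*√(-2 + 3) + (39/66 - 3*(1 - 3)/(-26))) = 150*(√2*√1 + (39*(1/66) - 3*(-2)*(-1/26))) = 150*(√2*1 + (13/22 + 6*(-1/26))) = 150*(√2 + (13/22 - 3/13)) = 150*(√2 + 103/286) = 150*(103/286 + √2) = 7725/143 + 150*√2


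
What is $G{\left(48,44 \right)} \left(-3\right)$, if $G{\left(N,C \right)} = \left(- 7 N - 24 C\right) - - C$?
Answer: $4044$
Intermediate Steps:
$G{\left(N,C \right)} = - 23 C - 7 N$ ($G{\left(N,C \right)} = \left(- 24 C - 7 N\right) + C = - 23 C - 7 N$)
$G{\left(48,44 \right)} \left(-3\right) = \left(\left(-23\right) 44 - 336\right) \left(-3\right) = \left(-1012 - 336\right) \left(-3\right) = \left(-1348\right) \left(-3\right) = 4044$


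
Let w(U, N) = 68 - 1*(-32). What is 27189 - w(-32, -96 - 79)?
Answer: 27089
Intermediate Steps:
w(U, N) = 100 (w(U, N) = 68 + 32 = 100)
27189 - w(-32, -96 - 79) = 27189 - 1*100 = 27189 - 100 = 27089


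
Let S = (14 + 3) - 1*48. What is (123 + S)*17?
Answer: 1564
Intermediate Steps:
S = -31 (S = 17 - 48 = -31)
(123 + S)*17 = (123 - 31)*17 = 92*17 = 1564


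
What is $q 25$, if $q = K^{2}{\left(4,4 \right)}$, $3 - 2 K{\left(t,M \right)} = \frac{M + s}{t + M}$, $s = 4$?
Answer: $25$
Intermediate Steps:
$K{\left(t,M \right)} = \frac{3}{2} - \frac{4 + M}{2 \left(M + t\right)}$ ($K{\left(t,M \right)} = \frac{3}{2} - \frac{\left(M + 4\right) \frac{1}{t + M}}{2} = \frac{3}{2} - \frac{\left(4 + M\right) \frac{1}{M + t}}{2} = \frac{3}{2} - \frac{\frac{1}{M + t} \left(4 + M\right)}{2} = \frac{3}{2} - \frac{4 + M}{2 \left(M + t\right)}$)
$q = 1$ ($q = \left(\frac{-2 + 4 + \frac{3}{2} \cdot 4}{4 + 4}\right)^{2} = \left(\frac{-2 + 4 + 6}{8}\right)^{2} = \left(\frac{1}{8} \cdot 8\right)^{2} = 1^{2} = 1$)
$q 25 = 1 \cdot 25 = 25$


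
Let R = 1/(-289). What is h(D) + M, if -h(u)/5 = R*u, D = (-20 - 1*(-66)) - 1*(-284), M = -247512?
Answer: -71529318/289 ≈ -2.4751e+5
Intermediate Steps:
R = -1/289 ≈ -0.0034602
D = 330 (D = (-20 + 66) + 284 = 46 + 284 = 330)
h(u) = 5*u/289 (h(u) = -(-5)*u/289 = 5*u/289)
h(D) + M = (5/289)*330 - 247512 = 1650/289 - 247512 = -71529318/289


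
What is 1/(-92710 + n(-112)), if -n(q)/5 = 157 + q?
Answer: -1/92935 ≈ -1.0760e-5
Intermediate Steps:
n(q) = -785 - 5*q (n(q) = -5*(157 + q) = -785 - 5*q)
1/(-92710 + n(-112)) = 1/(-92710 + (-785 - 5*(-112))) = 1/(-92710 + (-785 + 560)) = 1/(-92710 - 225) = 1/(-92935) = -1/92935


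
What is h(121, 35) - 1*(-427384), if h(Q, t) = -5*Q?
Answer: 426779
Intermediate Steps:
h(121, 35) - 1*(-427384) = -5*121 - 1*(-427384) = -605 + 427384 = 426779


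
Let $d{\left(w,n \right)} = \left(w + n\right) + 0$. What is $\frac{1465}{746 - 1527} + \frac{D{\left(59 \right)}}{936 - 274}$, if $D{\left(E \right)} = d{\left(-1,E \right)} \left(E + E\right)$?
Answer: $\frac{2187667}{258511} \approx 8.4626$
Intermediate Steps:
$d{\left(w,n \right)} = n + w$ ($d{\left(w,n \right)} = \left(n + w\right) + 0 = n + w$)
$D{\left(E \right)} = 2 E \left(-1 + E\right)$ ($D{\left(E \right)} = \left(E - 1\right) \left(E + E\right) = \left(-1 + E\right) 2 E = 2 E \left(-1 + E\right)$)
$\frac{1465}{746 - 1527} + \frac{D{\left(59 \right)}}{936 - 274} = \frac{1465}{746 - 1527} + \frac{2 \cdot 59 \left(-1 + 59\right)}{936 - 274} = \frac{1465}{746 - 1527} + \frac{2 \cdot 59 \cdot 58}{936 - 274} = \frac{1465}{-781} + \frac{6844}{662} = 1465 \left(- \frac{1}{781}\right) + 6844 \cdot \frac{1}{662} = - \frac{1465}{781} + \frac{3422}{331} = \frac{2187667}{258511}$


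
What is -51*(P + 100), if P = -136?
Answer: 1836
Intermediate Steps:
-51*(P + 100) = -51*(-136 + 100) = -51*(-36) = 1836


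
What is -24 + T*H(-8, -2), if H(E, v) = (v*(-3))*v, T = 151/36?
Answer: -223/3 ≈ -74.333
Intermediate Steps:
T = 151/36 (T = 151*(1/36) = 151/36 ≈ 4.1944)
H(E, v) = -3*v**2 (H(E, v) = (-3*v)*v = -3*v**2)
-24 + T*H(-8, -2) = -24 + 151*(-3*(-2)**2)/36 = -24 + 151*(-3*4)/36 = -24 + (151/36)*(-12) = -24 - 151/3 = -223/3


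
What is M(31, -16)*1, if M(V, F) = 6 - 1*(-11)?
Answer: 17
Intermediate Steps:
M(V, F) = 17 (M(V, F) = 6 + 11 = 17)
M(31, -16)*1 = 17*1 = 17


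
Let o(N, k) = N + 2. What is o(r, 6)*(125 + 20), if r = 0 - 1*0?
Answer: 290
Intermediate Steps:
r = 0 (r = 0 + 0 = 0)
o(N, k) = 2 + N
o(r, 6)*(125 + 20) = (2 + 0)*(125 + 20) = 2*145 = 290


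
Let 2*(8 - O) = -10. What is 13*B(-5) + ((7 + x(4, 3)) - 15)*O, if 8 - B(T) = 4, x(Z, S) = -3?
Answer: -91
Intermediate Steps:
O = 13 (O = 8 - ½*(-10) = 8 + 5 = 13)
B(T) = 4 (B(T) = 8 - 1*4 = 8 - 4 = 4)
13*B(-5) + ((7 + x(4, 3)) - 15)*O = 13*4 + ((7 - 3) - 15)*13 = 52 + (4 - 15)*13 = 52 - 11*13 = 52 - 143 = -91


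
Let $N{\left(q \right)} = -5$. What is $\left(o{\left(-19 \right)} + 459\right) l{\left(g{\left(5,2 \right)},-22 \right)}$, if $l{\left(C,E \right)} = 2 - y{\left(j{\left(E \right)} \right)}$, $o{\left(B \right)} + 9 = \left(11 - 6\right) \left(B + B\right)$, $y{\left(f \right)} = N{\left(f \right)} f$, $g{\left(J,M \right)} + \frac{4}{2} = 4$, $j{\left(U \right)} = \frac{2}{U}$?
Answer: $\frac{4420}{11} \approx 401.82$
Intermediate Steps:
$g{\left(J,M \right)} = 2$ ($g{\left(J,M \right)} = -2 + 4 = 2$)
$y{\left(f \right)} = - 5 f$
$o{\left(B \right)} = -9 + 10 B$ ($o{\left(B \right)} = -9 + \left(11 - 6\right) \left(B + B\right) = -9 + 5 \cdot 2 B = -9 + 10 B$)
$l{\left(C,E \right)} = 2 + \frac{10}{E}$ ($l{\left(C,E \right)} = 2 - - 5 \frac{2}{E} = 2 - - \frac{10}{E} = 2 + \frac{10}{E}$)
$\left(o{\left(-19 \right)} + 459\right) l{\left(g{\left(5,2 \right)},-22 \right)} = \left(\left(-9 + 10 \left(-19\right)\right) + 459\right) \left(2 + \frac{10}{-22}\right) = \left(\left(-9 - 190\right) + 459\right) \left(2 + 10 \left(- \frac{1}{22}\right)\right) = \left(-199 + 459\right) \left(2 - \frac{5}{11}\right) = 260 \cdot \frac{17}{11} = \frac{4420}{11}$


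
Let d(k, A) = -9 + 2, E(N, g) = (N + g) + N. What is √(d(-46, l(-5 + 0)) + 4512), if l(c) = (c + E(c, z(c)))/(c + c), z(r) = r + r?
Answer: √4505 ≈ 67.119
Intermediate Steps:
z(r) = 2*r
E(N, g) = g + 2*N
l(c) = 5/2 (l(c) = (c + (2*c + 2*c))/(c + c) = (c + 4*c)/((2*c)) = (5*c)*(1/(2*c)) = 5/2)
d(k, A) = -7
√(d(-46, l(-5 + 0)) + 4512) = √(-7 + 4512) = √4505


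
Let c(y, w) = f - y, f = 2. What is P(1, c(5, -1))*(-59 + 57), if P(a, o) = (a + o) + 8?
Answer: -12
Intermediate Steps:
c(y, w) = 2 - y
P(a, o) = 8 + a + o
P(1, c(5, -1))*(-59 + 57) = (8 + 1 + (2 - 1*5))*(-59 + 57) = (8 + 1 + (2 - 5))*(-2) = (8 + 1 - 3)*(-2) = 6*(-2) = -12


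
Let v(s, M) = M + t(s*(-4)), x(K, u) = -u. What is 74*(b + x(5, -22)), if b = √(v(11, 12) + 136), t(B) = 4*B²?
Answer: 1628 + 148*√1973 ≈ 8201.9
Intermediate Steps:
v(s, M) = M + 64*s² (v(s, M) = M + 4*(s*(-4))² = M + 4*(-4*s)² = M + 4*(16*s²) = M + 64*s²)
b = 2*√1973 (b = √((12 + 64*11²) + 136) = √((12 + 64*121) + 136) = √((12 + 7744) + 136) = √(7756 + 136) = √7892 = 2*√1973 ≈ 88.837)
74*(b + x(5, -22)) = 74*(2*√1973 - 1*(-22)) = 74*(2*√1973 + 22) = 74*(22 + 2*√1973) = 1628 + 148*√1973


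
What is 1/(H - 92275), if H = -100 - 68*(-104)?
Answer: -1/85303 ≈ -1.1723e-5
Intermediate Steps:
H = 6972 (H = -100 + 7072 = 6972)
1/(H - 92275) = 1/(6972 - 92275) = 1/(-85303) = -1/85303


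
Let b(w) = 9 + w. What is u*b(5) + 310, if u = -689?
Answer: -9336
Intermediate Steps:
u*b(5) + 310 = -689*(9 + 5) + 310 = -689*14 + 310 = -9646 + 310 = -9336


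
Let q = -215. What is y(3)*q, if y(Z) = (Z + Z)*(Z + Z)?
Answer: -7740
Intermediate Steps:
y(Z) = 4*Z² (y(Z) = (2*Z)*(2*Z) = 4*Z²)
y(3)*q = (4*3²)*(-215) = (4*9)*(-215) = 36*(-215) = -7740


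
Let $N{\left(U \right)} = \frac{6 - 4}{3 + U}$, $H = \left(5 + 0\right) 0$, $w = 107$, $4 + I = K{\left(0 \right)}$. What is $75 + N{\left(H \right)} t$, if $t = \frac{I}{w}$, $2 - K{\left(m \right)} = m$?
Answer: $\frac{24071}{321} \approx 74.988$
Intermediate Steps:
$K{\left(m \right)} = 2 - m$
$I = -2$ ($I = -4 + \left(2 - 0\right) = -4 + \left(2 + 0\right) = -4 + 2 = -2$)
$H = 0$ ($H = 5 \cdot 0 = 0$)
$t = - \frac{2}{107} \approx -0.018692$
$N{\left(U \right)} = \frac{2}{3 + U}$
$75 + N{\left(H \right)} t = 75 + \frac{2}{3 + 0} \left(- \frac{2}{107}\right) = 75 + \frac{2}{3} \left(- \frac{2}{107}\right) = 75 - \frac{4}{321} = \frac{24071}{321}$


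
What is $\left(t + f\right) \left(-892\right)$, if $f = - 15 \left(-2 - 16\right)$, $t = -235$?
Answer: $-31220$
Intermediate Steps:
$f = 270$ ($f = \left(-15\right) \left(-18\right) = 270$)
$\left(t + f\right) \left(-892\right) = \left(-235 + 270\right) \left(-892\right) = 35 \left(-892\right) = -31220$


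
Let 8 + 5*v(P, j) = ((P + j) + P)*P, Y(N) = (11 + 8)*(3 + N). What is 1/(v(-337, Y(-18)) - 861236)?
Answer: -1/796601 ≈ -1.2553e-6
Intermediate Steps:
Y(N) = 57 + 19*N (Y(N) = 19*(3 + N) = 57 + 19*N)
v(P, j) = -8/5 + P*(j + 2*P)/5 (v(P, j) = -8/5 + (((P + j) + P)*P)/5 = -8/5 + ((j + 2*P)*P)/5 = -8/5 + (P*(j + 2*P))/5 = -8/5 + P*(j + 2*P)/5)
1/(v(-337, Y(-18)) - 861236) = 1/((-8/5 + (2/5)*(-337)**2 + (1/5)*(-337)*(57 + 19*(-18))) - 861236) = 1/((-8/5 + (2/5)*113569 + (1/5)*(-337)*(57 - 342)) - 861236) = 1/((-8/5 + 227138/5 + (1/5)*(-337)*(-285)) - 861236) = 1/((-8/5 + 227138/5 + 19209) - 861236) = 1/(64635 - 861236) = 1/(-796601) = -1/796601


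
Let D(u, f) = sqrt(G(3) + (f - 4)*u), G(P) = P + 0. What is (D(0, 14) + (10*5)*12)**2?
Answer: (600 + sqrt(3))**2 ≈ 3.6208e+5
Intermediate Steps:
G(P) = P
D(u, f) = sqrt(3 + u*(-4 + f)) (D(u, f) = sqrt(3 + (f - 4)*u) = sqrt(3 + (-4 + f)*u) = sqrt(3 + u*(-4 + f)))
(D(0, 14) + (10*5)*12)**2 = (sqrt(3 - 4*0 + 14*0) + (10*5)*12)**2 = (sqrt(3 + 0 + 0) + 50*12)**2 = (sqrt(3) + 600)**2 = (600 + sqrt(3))**2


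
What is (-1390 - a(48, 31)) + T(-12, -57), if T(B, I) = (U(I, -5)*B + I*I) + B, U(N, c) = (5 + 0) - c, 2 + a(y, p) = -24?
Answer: 1753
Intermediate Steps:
a(y, p) = -26 (a(y, p) = -2 - 24 = -26)
U(N, c) = 5 - c
T(B, I) = I² + 11*B (T(B, I) = ((5 - 1*(-5))*B + I*I) + B = ((5 + 5)*B + I²) + B = (10*B + I²) + B = (I² + 10*B) + B = I² + 11*B)
(-1390 - a(48, 31)) + T(-12, -57) = (-1390 - 1*(-26)) + ((-57)² + 11*(-12)) = (-1390 + 26) + (3249 - 132) = -1364 + 3117 = 1753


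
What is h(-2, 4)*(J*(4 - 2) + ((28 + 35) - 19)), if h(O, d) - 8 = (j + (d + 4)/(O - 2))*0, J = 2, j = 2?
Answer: 384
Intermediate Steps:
h(O, d) = 8 (h(O, d) = 8 + (2 + (d + 4)/(O - 2))*0 = 8 + (2 + (4 + d)/(-2 + O))*0 = 8 + 0 = 8)
h(-2, 4)*(J*(4 - 2) + ((28 + 35) - 19)) = 8*(2*(4 - 2) + ((28 + 35) - 19)) = 8*(2*2 + (63 - 19)) = 8*(4 + 44) = 8*48 = 384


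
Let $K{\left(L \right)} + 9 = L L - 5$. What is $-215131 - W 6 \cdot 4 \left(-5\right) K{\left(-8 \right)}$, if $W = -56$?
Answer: $-551131$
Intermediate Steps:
$K{\left(L \right)} = -14 + L^{2}$ ($K{\left(L \right)} = -9 + \left(L L - 5\right) = -9 + \left(L^{2} - 5\right) = -9 + \left(-5 + L^{2}\right) = -14 + L^{2}$)
$-215131 - W 6 \cdot 4 \left(-5\right) K{\left(-8 \right)} = -215131 - - 56 \cdot 6 \cdot 4 \left(-5\right) \left(-14 + \left(-8\right)^{2}\right) = -215131 - - 56 \cdot 24 \left(-5\right) \left(-14 + 64\right) = -215131 - \left(-56\right) \left(-120\right) 50 = -215131 - 6720 \cdot 50 = -215131 - 336000 = -551131$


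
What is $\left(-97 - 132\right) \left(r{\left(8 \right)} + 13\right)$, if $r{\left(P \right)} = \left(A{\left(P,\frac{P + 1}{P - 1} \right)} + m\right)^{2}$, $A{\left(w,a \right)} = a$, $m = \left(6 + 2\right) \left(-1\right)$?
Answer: $- \frac{651734}{49} \approx -13301.0$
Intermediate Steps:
$m = -8$ ($m = 8 \left(-1\right) = -8$)
$r{\left(P \right)} = \left(-8 + \frac{1 + P}{-1 + P}\right)^{2}$ ($r{\left(P \right)} = \left(\frac{P + 1}{P - 1} - 8\right)^{2} = \left(\frac{1 + P}{-1 + P} - 8\right)^{2} = \left(-8 + \frac{1 + P}{-1 + P}\right)^{2}$)
$\left(-97 - 132\right) \left(r{\left(8 \right)} + 13\right) = \left(-97 - 132\right) \left(\frac{\left(-9 + 7 \cdot 8\right)^{2}}{\left(-1 + 8\right)^{2}} + 13\right) = - 229 \left(\frac{\left(-9 + 56\right)^{2}}{49} + 13\right) = - 229 \left(\frac{47^{2}}{49} + 13\right) = - 229 \left(\frac{1}{49} \cdot 2209 + 13\right) = - 229 \left(\frac{2209}{49} + 13\right) = \left(-229\right) \frac{2846}{49} = - \frac{651734}{49}$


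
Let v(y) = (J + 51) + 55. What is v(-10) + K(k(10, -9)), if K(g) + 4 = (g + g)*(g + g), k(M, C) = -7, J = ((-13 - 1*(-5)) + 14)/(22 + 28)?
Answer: 7453/25 ≈ 298.12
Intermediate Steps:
J = 3/25 (J = ((-13 + 5) + 14)/50 = (-8 + 14)*(1/50) = 6*(1/50) = 3/25 ≈ 0.12000)
K(g) = -4 + 4*g² (K(g) = -4 + (g + g)*(g + g) = -4 + (2*g)*(2*g) = -4 + 4*g²)
v(y) = 2653/25 (v(y) = (3/25 + 51) + 55 = 1278/25 + 55 = 2653/25)
v(-10) + K(k(10, -9)) = 2653/25 + (-4 + 4*(-7)²) = 2653/25 + (-4 + 4*49) = 2653/25 + (-4 + 196) = 2653/25 + 192 = 7453/25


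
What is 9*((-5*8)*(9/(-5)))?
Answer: 648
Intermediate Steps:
9*((-5*8)*(9/(-5))) = 9*(-360*(-1)/5) = 9*(-40*(-9/5)) = 9*72 = 648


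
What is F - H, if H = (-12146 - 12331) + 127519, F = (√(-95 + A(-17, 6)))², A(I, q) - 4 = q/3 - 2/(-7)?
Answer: -721915/7 ≈ -1.0313e+5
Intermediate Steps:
A(I, q) = 30/7 + q/3 (A(I, q) = 4 + (q/3 - 2/(-7)) = 4 + (q*(⅓) - 2*(-⅐)) = 4 + (q/3 + 2/7) = 4 + (2/7 + q/3) = 30/7 + q/3)
F = -621/7 (F = (√(-95 + (30/7 + (⅓)*6)))² = (√(-95 + (30/7 + 2)))² = (√(-95 + 44/7))² = (√(-621/7))² = (3*I*√483/7)² = -621/7 ≈ -88.714)
H = 103042 (H = -24477 + 127519 = 103042)
F - H = -621/7 - 1*103042 = -621/7 - 103042 = -721915/7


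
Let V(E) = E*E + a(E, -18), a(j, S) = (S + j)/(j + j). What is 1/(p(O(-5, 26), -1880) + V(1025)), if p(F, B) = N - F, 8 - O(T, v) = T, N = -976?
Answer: 2050/2151754807 ≈ 9.5271e-7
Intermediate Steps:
O(T, v) = 8 - T
p(F, B) = -976 - F
a(j, S) = (S + j)/(2*j) (a(j, S) = (S + j)/((2*j)) = (S + j)*(1/(2*j)) = (S + j)/(2*j))
V(E) = E² + (-18 + E)/(2*E) (V(E) = E*E + (-18 + E)/(2*E) = E² + (-18 + E)/(2*E))
1/(p(O(-5, 26), -1880) + V(1025)) = 1/((-976 - (8 - 1*(-5))) + (-9 + 1025³ + (½)*1025)/1025) = 1/((-976 - (8 + 5)) + (-9 + 1076890625 + 1025/2)/1025) = 1/((-976 - 1*13) + (1/1025)*(2153782257/2)) = 1/((-976 - 13) + 2153782257/2050) = 1/(-989 + 2153782257/2050) = 1/(2151754807/2050) = 2050/2151754807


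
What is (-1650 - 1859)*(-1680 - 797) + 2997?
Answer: 8694790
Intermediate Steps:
(-1650 - 1859)*(-1680 - 797) + 2997 = -3509*(-2477) + 2997 = 8691793 + 2997 = 8694790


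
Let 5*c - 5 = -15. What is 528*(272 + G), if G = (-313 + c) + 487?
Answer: 234432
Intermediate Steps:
c = -2 (c = 1 + (⅕)*(-15) = 1 - 3 = -2)
G = 172 (G = (-313 - 2) + 487 = -315 + 487 = 172)
528*(272 + G) = 528*(272 + 172) = 528*444 = 234432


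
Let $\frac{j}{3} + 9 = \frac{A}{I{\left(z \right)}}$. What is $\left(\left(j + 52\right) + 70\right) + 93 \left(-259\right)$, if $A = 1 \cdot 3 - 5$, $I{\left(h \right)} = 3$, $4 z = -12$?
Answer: $-23994$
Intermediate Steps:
$z = -3$ ($z = \frac{1}{4} \left(-12\right) = -3$)
$A = -2$ ($A = 3 - 5 = -2$)
$j = -29$ ($j = -27 + 3 \left(- \frac{2}{3}\right) = -27 - 2 = -29$)
$\left(\left(j + 52\right) + 70\right) + 93 \left(-259\right) = \left(\left(-29 + 52\right) + 70\right) + 93 \left(-259\right) = \left(23 + 70\right) - 24087 = 93 - 24087 = -23994$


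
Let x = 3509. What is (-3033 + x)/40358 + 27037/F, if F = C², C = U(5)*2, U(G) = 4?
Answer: 32093815/75968 ≈ 422.46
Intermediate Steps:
C = 8 (C = 4*2 = 8)
F = 64 (F = 8² = 64)
(-3033 + x)/40358 + 27037/F = (-3033 + 3509)/40358 + 27037/64 = 476*(1/40358) + 27037*(1/64) = 14/1187 + 27037/64 = 32093815/75968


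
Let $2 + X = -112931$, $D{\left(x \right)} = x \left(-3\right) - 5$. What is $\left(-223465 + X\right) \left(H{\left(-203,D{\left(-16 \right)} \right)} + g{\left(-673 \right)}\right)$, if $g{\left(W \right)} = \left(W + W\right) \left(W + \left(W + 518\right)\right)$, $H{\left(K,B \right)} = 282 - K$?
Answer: $-375074687254$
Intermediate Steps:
$D{\left(x \right)} = -5 - 3 x$ ($D{\left(x \right)} = - 3 x - 5 = -5 - 3 x$)
$g{\left(W \right)} = 2 W \left(518 + 2 W\right)$ ($g{\left(W \right)} = 2 W \left(W + \left(518 + W\right)\right) = 2 W \left(518 + 2 W\right)$)
$X = -112933$ ($X = -2 - 112931 = -112933$)
$\left(-223465 + X\right) \left(H{\left(-203,D{\left(-16 \right)} \right)} + g{\left(-673 \right)}\right) = \left(-223465 - 112933\right) \left(\left(282 - -203\right) + 4 \left(-673\right) \left(259 - 673\right)\right) = - 336398 \left(\left(282 + 203\right) + 4 \left(-673\right) \left(-414\right)\right) = - 336398 \left(485 + 1114488\right) = \left(-336398\right) 1114973 = -375074687254$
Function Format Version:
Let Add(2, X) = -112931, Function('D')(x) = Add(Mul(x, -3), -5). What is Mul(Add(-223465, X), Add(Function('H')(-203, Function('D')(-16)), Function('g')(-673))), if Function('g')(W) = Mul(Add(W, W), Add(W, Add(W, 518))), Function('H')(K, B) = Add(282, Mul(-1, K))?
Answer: -375074687254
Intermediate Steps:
Function('D')(x) = Add(-5, Mul(-3, x)) (Function('D')(x) = Add(Mul(-3, x), -5) = Add(-5, Mul(-3, x)))
Function('g')(W) = Mul(2, W, Add(518, Mul(2, W))) (Function('g')(W) = Mul(Mul(2, W), Add(W, Add(518, W))) = Mul(Mul(2, W), Add(518, Mul(2, W))) = Mul(2, W, Add(518, Mul(2, W))))
X = -112933 (X = Add(-2, -112931) = -112933)
Mul(Add(-223465, X), Add(Function('H')(-203, Function('D')(-16)), Function('g')(-673))) = Mul(Add(-223465, -112933), Add(Add(282, Mul(-1, -203)), Mul(4, -673, Add(259, -673)))) = Mul(-336398, Add(Add(282, 203), Mul(4, -673, -414))) = Mul(-336398, Add(485, 1114488)) = Mul(-336398, 1114973) = -375074687254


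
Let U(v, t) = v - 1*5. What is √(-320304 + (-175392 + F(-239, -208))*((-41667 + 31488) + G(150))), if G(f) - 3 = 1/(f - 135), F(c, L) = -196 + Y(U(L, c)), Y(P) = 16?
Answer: 2*√11164304145/5 ≈ 42265.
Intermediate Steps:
U(v, t) = -5 + v (U(v, t) = v - 5 = -5 + v)
F(c, L) = -180 (F(c, L) = -196 + 16 = -180)
G(f) = 3 + 1/(-135 + f) (G(f) = 3 + 1/(f - 135) = 3 + 1/(-135 + f))
√(-320304 + (-175392 + F(-239, -208))*((-41667 + 31488) + G(150))) = √(-320304 + (-175392 - 180)*((-41667 + 31488) + (-404 + 3*150)/(-135 + 150))) = √(-320304 - 175572*(-10179 + (-404 + 450)/15)) = √(-320304 - 175572*(-10179 + (1/15)*46)) = √(-320304 - 175572*(-10179 + 46/15)) = √(-320304 - 175572*(-152639/15)) = √(-320304 + 8933044836/5) = √(8931443316/5) = 2*√11164304145/5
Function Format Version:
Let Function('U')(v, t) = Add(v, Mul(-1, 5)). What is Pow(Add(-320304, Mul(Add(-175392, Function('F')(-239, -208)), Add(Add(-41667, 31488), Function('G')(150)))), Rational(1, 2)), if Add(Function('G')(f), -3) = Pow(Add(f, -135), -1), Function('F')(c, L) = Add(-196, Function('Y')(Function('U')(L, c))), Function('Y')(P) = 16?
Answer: Mul(Rational(2, 5), Pow(11164304145, Rational(1, 2))) ≈ 42265.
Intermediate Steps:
Function('U')(v, t) = Add(-5, v) (Function('U')(v, t) = Add(v, -5) = Add(-5, v))
Function('F')(c, L) = -180 (Function('F')(c, L) = Add(-196, 16) = -180)
Function('G')(f) = Add(3, Pow(Add(-135, f), -1)) (Function('G')(f) = Add(3, Pow(Add(f, -135), -1)) = Add(3, Pow(Add(-135, f), -1)))
Pow(Add(-320304, Mul(Add(-175392, Function('F')(-239, -208)), Add(Add(-41667, 31488), Function('G')(150)))), Rational(1, 2)) = Pow(Add(-320304, Mul(Add(-175392, -180), Add(Add(-41667, 31488), Mul(Pow(Add(-135, 150), -1), Add(-404, Mul(3, 150)))))), Rational(1, 2)) = Pow(Add(-320304, Mul(-175572, Add(-10179, Mul(Pow(15, -1), Add(-404, 450))))), Rational(1, 2)) = Pow(Add(-320304, Mul(-175572, Add(-10179, Mul(Rational(1, 15), 46)))), Rational(1, 2)) = Pow(Add(-320304, Mul(-175572, Add(-10179, Rational(46, 15)))), Rational(1, 2)) = Pow(Add(-320304, Mul(-175572, Rational(-152639, 15))), Rational(1, 2)) = Pow(Add(-320304, Rational(8933044836, 5)), Rational(1, 2)) = Pow(Rational(8931443316, 5), Rational(1, 2)) = Mul(Rational(2, 5), Pow(11164304145, Rational(1, 2)))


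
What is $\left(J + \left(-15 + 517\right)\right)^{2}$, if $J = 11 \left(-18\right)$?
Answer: $92416$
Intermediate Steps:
$J = -198$
$\left(J + \left(-15 + 517\right)\right)^{2} = \left(-198 + \left(-15 + 517\right)\right)^{2} = \left(-198 + 502\right)^{2} = 304^{2} = 92416$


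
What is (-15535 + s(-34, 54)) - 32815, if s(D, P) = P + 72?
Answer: -48224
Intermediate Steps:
s(D, P) = 72 + P
(-15535 + s(-34, 54)) - 32815 = (-15535 + (72 + 54)) - 32815 = (-15535 + 126) - 32815 = -15409 - 32815 = -48224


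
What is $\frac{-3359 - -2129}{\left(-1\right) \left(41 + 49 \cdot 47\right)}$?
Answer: $\frac{615}{1172} \approx 0.52474$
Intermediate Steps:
$\frac{-3359 - -2129}{\left(-1\right) \left(41 + 49 \cdot 47\right)} = \frac{-3359 + 2129}{\left(-1\right) \left(41 + 2303\right)} = - \frac{1230}{\left(-1\right) 2344} = - \frac{1230}{-2344} = \left(-1230\right) \left(- \frac{1}{2344}\right) = \frac{615}{1172}$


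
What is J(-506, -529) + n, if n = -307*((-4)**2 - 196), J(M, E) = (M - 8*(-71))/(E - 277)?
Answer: 718379/13 ≈ 55260.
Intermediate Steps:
J(M, E) = (568 + M)/(-277 + E) (J(M, E) = (M + 568)/(-277 + E) = (568 + M)/(-277 + E))
n = 55260 (n = -307*(16 - 196) = -307*(-180) = 55260)
J(-506, -529) + n = (568 - 506)/(-277 - 529) + 55260 = 62/(-806) + 55260 = -1/806*62 + 55260 = -1/13 + 55260 = 718379/13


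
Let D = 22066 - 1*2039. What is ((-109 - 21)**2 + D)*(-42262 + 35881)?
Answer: -235631187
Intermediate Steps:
D = 20027 (D = 22066 - 2039 = 20027)
((-109 - 21)**2 + D)*(-42262 + 35881) = ((-109 - 21)**2 + 20027)*(-42262 + 35881) = ((-130)**2 + 20027)*(-6381) = (16900 + 20027)*(-6381) = 36927*(-6381) = -235631187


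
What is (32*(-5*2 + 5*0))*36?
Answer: -11520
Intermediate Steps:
(32*(-5*2 + 5*0))*36 = (32*(-10 + 0))*36 = (32*(-10))*36 = -320*36 = -11520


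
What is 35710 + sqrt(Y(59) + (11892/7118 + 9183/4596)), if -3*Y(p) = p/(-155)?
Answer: 35710 + sqrt(6099607119135012735)/1267680210 ≈ 35712.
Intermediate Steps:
Y(p) = p/465 (Y(p) = -p/(3*(-155)) = -p*(-1)/(3*155) = -(-1)*p/465 = p/465)
35710 + sqrt(Y(59) + (11892/7118 + 9183/4596)) = 35710 + sqrt((1/465)*59 + (11892/7118 + 9183/4596)) = 35710 + sqrt(59/465 + (11892*(1/7118) + 9183*(1/4596))) = 35710 + sqrt(59/465 + (5946/3559 + 3061/1532)) = 35710 + sqrt(59/465 + 20003371/5452388) = 35710 + sqrt(9623258407/2535360420) = 35710 + sqrt(6099607119135012735)/1267680210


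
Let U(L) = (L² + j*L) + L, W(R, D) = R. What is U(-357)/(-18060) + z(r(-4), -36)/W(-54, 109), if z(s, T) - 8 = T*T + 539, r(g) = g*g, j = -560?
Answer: -606467/11610 ≈ -52.237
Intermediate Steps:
U(L) = L² - 559*L (U(L) = (L² - 560*L) + L = L² - 559*L)
r(g) = g²
z(s, T) = 547 + T² (z(s, T) = 8 + (T*T + 539) = 8 + (T² + 539) = 8 + (539 + T²) = 547 + T²)
U(-357)/(-18060) + z(r(-4), -36)/W(-54, 109) = -357*(-559 - 357)/(-18060) + (547 + (-36)²)/(-54) = -357*(-916)*(-1/18060) + (547 + 1296)*(-1/54) = 327012*(-1/18060) + 1843*(-1/54) = -3893/215 - 1843/54 = -606467/11610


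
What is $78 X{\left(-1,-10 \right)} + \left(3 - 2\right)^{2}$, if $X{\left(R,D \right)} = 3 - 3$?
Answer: $1$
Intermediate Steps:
$X{\left(R,D \right)} = 0$ ($X{\left(R,D \right)} = 3 - 3 = 0$)
$78 X{\left(-1,-10 \right)} + \left(3 - 2\right)^{2} = 78 \cdot 0 + \left(3 - 2\right)^{2} = 0 + 1^{2} = 0 + 1 = 1$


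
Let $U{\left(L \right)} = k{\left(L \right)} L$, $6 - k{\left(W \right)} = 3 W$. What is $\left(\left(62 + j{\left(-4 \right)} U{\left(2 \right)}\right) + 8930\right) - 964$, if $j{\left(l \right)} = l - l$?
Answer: $8028$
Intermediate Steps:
$k{\left(W \right)} = 6 - 3 W$
$U{\left(L \right)} = L \left(6 - 3 L\right)$ ($U{\left(L \right)} = \left(6 - 3 L\right) L = L \left(6 - 3 L\right)$)
$j{\left(l \right)} = 0$
$\left(\left(62 + j{\left(-4 \right)} U{\left(2 \right)}\right) + 8930\right) - 964 = \left(\left(62 + 0 \cdot 3 \cdot 2 \left(2 - 2\right)\right) + 8930\right) - 964 = \left(\left(62 + 0 \cdot 3 \cdot 2 \left(2 - 2\right)\right) + 8930\right) + \left(-7351 + 6387\right) = \left(\left(62 + 0 \cdot 3 \cdot 2 \cdot 0\right) + 8930\right) - 964 = \left(\left(62 + 0 \cdot 0\right) + 8930\right) - 964 = \left(\left(62 + 0\right) + 8930\right) - 964 = \left(62 + 8930\right) - 964 = 8992 - 964 = 8028$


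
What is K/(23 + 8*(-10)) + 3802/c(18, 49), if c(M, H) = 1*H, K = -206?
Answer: 226808/2793 ≈ 81.206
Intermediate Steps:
c(M, H) = H
K/(23 + 8*(-10)) + 3802/c(18, 49) = -206/(23 + 8*(-10)) + 3802/49 = -206/(23 - 80) + 3802*(1/49) = -206/(-57) + 3802/49 = -206*(-1/57) + 3802/49 = 206/57 + 3802/49 = 226808/2793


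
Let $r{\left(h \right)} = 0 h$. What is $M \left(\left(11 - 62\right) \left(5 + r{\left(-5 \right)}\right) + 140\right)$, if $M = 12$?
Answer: $-1380$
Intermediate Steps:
$r{\left(h \right)} = 0$
$M \left(\left(11 - 62\right) \left(5 + r{\left(-5 \right)}\right) + 140\right) = 12 \left(\left(11 - 62\right) \left(5 + 0\right) + 140\right) = 12 \left(\left(-51\right) 5 + 140\right) = 12 \left(-255 + 140\right) = 12 \left(-115\right) = -1380$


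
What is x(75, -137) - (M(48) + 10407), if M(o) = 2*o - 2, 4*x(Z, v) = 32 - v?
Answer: -41835/4 ≈ -10459.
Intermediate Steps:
x(Z, v) = 8 - v/4 (x(Z, v) = (32 - v)/4 = 8 - v/4)
M(o) = -2 + 2*o
x(75, -137) - (M(48) + 10407) = (8 - ¼*(-137)) - ((-2 + 2*48) + 10407) = (8 + 137/4) - ((-2 + 96) + 10407) = 169/4 - (94 + 10407) = 169/4 - 1*10501 = 169/4 - 10501 = -41835/4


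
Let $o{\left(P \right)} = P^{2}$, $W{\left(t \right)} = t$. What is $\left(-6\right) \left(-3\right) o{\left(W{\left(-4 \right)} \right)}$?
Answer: $288$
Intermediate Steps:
$\left(-6\right) \left(-3\right) o{\left(W{\left(-4 \right)} \right)} = \left(-6\right) \left(-3\right) \left(-4\right)^{2} = 18 \cdot 16 = 288$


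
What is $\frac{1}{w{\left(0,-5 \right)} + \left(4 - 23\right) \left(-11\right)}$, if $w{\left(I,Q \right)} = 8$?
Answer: $\frac{1}{217} \approx 0.0046083$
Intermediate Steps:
$\frac{1}{w{\left(0,-5 \right)} + \left(4 - 23\right) \left(-11\right)} = \frac{1}{8 + \left(4 - 23\right) \left(-11\right)} = \frac{1}{8 - -209} = \frac{1}{8 + 209} = \frac{1}{217}$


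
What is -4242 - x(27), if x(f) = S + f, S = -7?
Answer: -4262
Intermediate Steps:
x(f) = -7 + f
-4242 - x(27) = -4242 - (-7 + 27) = -4242 - 1*20 = -4242 - 20 = -4262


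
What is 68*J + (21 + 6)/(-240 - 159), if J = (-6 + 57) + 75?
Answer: 1139535/133 ≈ 8567.9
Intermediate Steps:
J = 126 (J = 51 + 75 = 126)
68*J + (21 + 6)/(-240 - 159) = 68*126 + (21 + 6)/(-240 - 159) = 8568 + 27/(-399) = 8568 + 27*(-1/399) = 8568 - 9/133 = 1139535/133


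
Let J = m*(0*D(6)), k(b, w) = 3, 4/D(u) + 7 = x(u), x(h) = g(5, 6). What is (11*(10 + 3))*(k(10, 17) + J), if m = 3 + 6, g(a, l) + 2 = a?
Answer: 429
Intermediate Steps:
g(a, l) = -2 + a
x(h) = 3 (x(h) = -2 + 5 = 3)
D(u) = -1 (D(u) = 4/(-7 + 3) = 4/(-4) = 4*(-¼) = -1)
m = 9
J = 0 (J = 9*(0*(-1)) = 9*0 = 0)
(11*(10 + 3))*(k(10, 17) + J) = (11*(10 + 3))*(3 + 0) = (11*13)*3 = 143*3 = 429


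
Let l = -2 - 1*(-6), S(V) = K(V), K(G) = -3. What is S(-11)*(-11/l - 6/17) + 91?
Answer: 6821/68 ≈ 100.31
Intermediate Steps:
S(V) = -3
l = 4 (l = -2 + 6 = 4)
S(-11)*(-11/l - 6/17) + 91 = -3*(-11/4 - 6/17) + 91 = -3*(-211/68) + 91 = 633/68 + 91 = 6821/68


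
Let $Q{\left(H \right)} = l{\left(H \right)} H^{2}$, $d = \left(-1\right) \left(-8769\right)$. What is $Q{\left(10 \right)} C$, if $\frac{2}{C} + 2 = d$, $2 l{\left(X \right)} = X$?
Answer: $\frac{1000}{8767} \approx 0.11406$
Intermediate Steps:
$l{\left(X \right)} = \frac{X}{2}$
$d = 8769$
$C = \frac{2}{8767}$ ($C = \frac{2}{-2 + 8769} = \frac{2}{8767} \approx 0.00022813$)
$Q{\left(H \right)} = \frac{H^{3}}{2}$ ($Q{\left(H \right)} = \frac{H}{2} H^{2} = \frac{H^{3}}{2}$)
$Q{\left(10 \right)} C = \frac{10^{3}}{2} \cdot \frac{2}{8767} = \frac{1}{2} \cdot 1000 \cdot \frac{2}{8767} = 500 \cdot \frac{2}{8767} = \frac{1000}{8767}$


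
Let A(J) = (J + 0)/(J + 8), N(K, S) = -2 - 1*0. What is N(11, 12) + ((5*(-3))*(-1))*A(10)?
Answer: 19/3 ≈ 6.3333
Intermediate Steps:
N(K, S) = -2 (N(K, S) = -2 + 0 = -2)
A(J) = J/(8 + J)
N(11, 12) + ((5*(-3))*(-1))*A(10) = -2 + ((5*(-3))*(-1))*(10/(8 + 10)) = -2 + (-15*(-1))*(10/18) = -2 + 15*(10*(1/18)) = -2 + 15*(5/9) = -2 + 25/3 = 19/3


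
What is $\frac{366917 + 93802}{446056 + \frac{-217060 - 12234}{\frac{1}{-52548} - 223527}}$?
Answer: $\frac{5411557826417043}{5239339790623744} \approx 1.0329$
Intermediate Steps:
$\frac{366917 + 93802}{446056 + \frac{-217060 - 12234}{\frac{1}{-52548} - 223527}} = \frac{460719}{446056 - \frac{229294}{- \frac{1}{52548} - 223527}} = \frac{460719}{446056 - \frac{229294}{- \frac{11745896797}{52548}}} = \frac{460719}{446056 - - \frac{12048941112}{11745896797}} = \frac{460719}{446056 + \frac{12048941112}{11745896797}} = \frac{460719}{\frac{5239339790623744}{11745896797}} = 460719 \cdot \frac{11745896797}{5239339790623744} = \frac{5411557826417043}{5239339790623744}$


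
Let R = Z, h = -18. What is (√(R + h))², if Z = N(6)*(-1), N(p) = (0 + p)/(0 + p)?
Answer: -19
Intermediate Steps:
N(p) = 1 (N(p) = p/p = 1)
Z = -1 (Z = 1*(-1) = -1)
R = -1
(√(R + h))² = (√(-1 - 18))² = (√(-19))² = (I*√19)² = -19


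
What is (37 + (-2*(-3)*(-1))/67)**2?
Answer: 6115729/4489 ≈ 1362.4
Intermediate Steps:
(37 + (-2*(-3)*(-1))/67)**2 = (37 + (6*(-1))*(1/67))**2 = (37 - 6*1/67)**2 = (37 - 6/67)**2 = (2473/67)**2 = 6115729/4489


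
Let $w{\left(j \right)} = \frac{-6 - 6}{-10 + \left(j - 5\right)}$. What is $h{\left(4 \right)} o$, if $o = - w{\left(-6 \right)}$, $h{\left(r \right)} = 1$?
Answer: $- \frac{4}{7} \approx -0.57143$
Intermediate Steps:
$w{\left(j \right)} = - \frac{12}{-15 + j}$ ($w{\left(j \right)} = - \frac{12}{-10 + \left(-5 + j\right)} = - \frac{12}{-15 + j}$)
$o = - \frac{4}{7}$ ($o = - \frac{-12}{-15 - 6} = - \frac{-12}{-21} = - \frac{\left(-12\right) \left(-1\right)}{21} = \left(-1\right) \frac{4}{7} = - \frac{4}{7} \approx -0.57143$)
$h{\left(4 \right)} o = 1 \left(- \frac{4}{7}\right) = - \frac{4}{7}$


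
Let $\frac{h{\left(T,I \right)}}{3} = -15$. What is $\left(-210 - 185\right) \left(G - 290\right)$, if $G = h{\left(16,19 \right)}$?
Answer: $132325$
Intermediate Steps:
$h{\left(T,I \right)} = -45$ ($h{\left(T,I \right)} = 3 \left(-15\right) = -45$)
$G = -45$
$\left(-210 - 185\right) \left(G - 290\right) = \left(-210 - 185\right) \left(-45 - 290\right) = \left(-395\right) \left(-335\right) = 132325$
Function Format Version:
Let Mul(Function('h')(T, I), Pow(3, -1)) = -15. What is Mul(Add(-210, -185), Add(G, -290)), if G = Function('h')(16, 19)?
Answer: 132325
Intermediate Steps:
Function('h')(T, I) = -45 (Function('h')(T, I) = Mul(3, -15) = -45)
G = -45
Mul(Add(-210, -185), Add(G, -290)) = Mul(Add(-210, -185), Add(-45, -290)) = Mul(-395, -335) = 132325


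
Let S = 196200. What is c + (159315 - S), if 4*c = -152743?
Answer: -300283/4 ≈ -75071.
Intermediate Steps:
c = -152743/4 (c = (¼)*(-152743) = -152743/4 ≈ -38186.)
c + (159315 - S) = -152743/4 + (159315 - 1*196200) = -152743/4 + (159315 - 196200) = -152743/4 - 36885 = -300283/4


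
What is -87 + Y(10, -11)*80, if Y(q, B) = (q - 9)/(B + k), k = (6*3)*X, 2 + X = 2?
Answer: -1037/11 ≈ -94.273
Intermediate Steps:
X = 0 (X = -2 + 2 = 0)
k = 0 (k = (6*3)*0 = 18*0 = 0)
Y(q, B) = (-9 + q)/B (Y(q, B) = (q - 9)/(B + 0) = (-9 + q)/B)
-87 + Y(10, -11)*80 = -87 + ((-9 + 10)/(-11))*80 = -87 - 1/11*1*80 = -87 - 1/11*80 = -87 - 80/11 = -1037/11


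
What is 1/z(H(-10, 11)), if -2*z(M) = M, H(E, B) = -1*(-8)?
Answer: -¼ ≈ -0.25000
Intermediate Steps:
H(E, B) = 8
z(M) = -M/2
1/z(H(-10, 11)) = 1/(-½*8) = 1/(-4) = -¼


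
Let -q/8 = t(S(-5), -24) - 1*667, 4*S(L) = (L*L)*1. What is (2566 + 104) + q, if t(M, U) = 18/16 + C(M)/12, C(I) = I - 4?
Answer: 15991/2 ≈ 7995.5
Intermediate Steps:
S(L) = L**2/4 (S(L) = ((L*L)*1)/4 = (L**2*1)/4 = L**2/4)
C(I) = -4 + I
t(M, U) = 19/24 + M/12 (t(M, U) = 18/16 + (-4 + M)/12 = 18*(1/16) + (-4 + M)*(1/12) = 9/8 + (-1/3 + M/12) = 19/24 + M/12)
q = 10651/2 (q = -8*((19/24 + ((1/4)*(-5)**2)/12) - 1*667) = -8*((19/24 + ((1/4)*25)/12) - 667) = -8*((19/24 + (1/12)*(25/4)) - 667) = -8*((19/24 + 25/48) - 667) = -8*(21/16 - 667) = -8*(-10651/16) = 10651/2 ≈ 5325.5)
(2566 + 104) + q = (2566 + 104) + 10651/2 = 2670 + 10651/2 = 15991/2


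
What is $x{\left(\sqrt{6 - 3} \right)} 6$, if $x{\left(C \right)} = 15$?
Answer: $90$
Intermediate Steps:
$x{\left(\sqrt{6 - 3} \right)} 6 = 15 \cdot 6 = 90$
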